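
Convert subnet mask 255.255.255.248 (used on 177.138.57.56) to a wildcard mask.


Subnet mask: 255.255.255.248
Wildcard = 255.255.255.255 - subnet mask
255 - 255 = 0
255 - 255 = 0
255 - 255 = 0
255 - 248 = 7
Wildcard: 0.0.0.7


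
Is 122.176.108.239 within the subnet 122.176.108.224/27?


Subnet network: 122.176.108.224
Test IP AND mask: 122.176.108.224
Yes, 122.176.108.239 is in 122.176.108.224/27


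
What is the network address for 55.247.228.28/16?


IP:   00110111.11110111.11100100.00011100
Mask: 11111111.11111111.00000000.00000000
AND operation:
Net:  00110111.11110111.00000000.00000000
Network: 55.247.0.0/16


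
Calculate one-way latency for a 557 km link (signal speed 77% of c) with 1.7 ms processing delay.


Speed = 0.77 * 3e5 km/s = 231000 km/s
Propagation delay = 557 / 231000 = 0.0024 s = 2.4113 ms
Processing delay = 1.7 ms
Total one-way latency = 4.1113 ms


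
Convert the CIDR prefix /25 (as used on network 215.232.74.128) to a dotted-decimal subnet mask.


/25 means 25 network bits, 7 host bits
Binary: 11111111111111111111111110000000
Mask: 255.255.255.128


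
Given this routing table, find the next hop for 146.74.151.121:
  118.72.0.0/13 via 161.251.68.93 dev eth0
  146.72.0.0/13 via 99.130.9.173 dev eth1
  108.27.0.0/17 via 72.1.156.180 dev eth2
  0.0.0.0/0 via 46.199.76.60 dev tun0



Longest prefix match for 146.74.151.121:
  /13 118.72.0.0: no
  /13 146.72.0.0: MATCH
  /17 108.27.0.0: no
  /0 0.0.0.0: MATCH
Selected: next-hop 99.130.9.173 via eth1 (matched /13)


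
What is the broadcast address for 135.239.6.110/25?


Network: 135.239.6.0/25
Host bits = 7
Set all host bits to 1:
Broadcast: 135.239.6.127


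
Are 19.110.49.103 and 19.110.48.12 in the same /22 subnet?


Mask: 255.255.252.0
19.110.49.103 AND mask = 19.110.48.0
19.110.48.12 AND mask = 19.110.48.0
Yes, same subnet (19.110.48.0)


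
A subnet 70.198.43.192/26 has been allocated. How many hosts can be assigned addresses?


Host bits = 32 - 26 = 6
Total addresses = 2^6 = 64
Usable = total - 2 (network and broadcast)
Usable hosts: 62


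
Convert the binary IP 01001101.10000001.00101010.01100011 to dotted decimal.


01001101 = 77
10000001 = 129
00101010 = 42
01100011 = 99
IP: 77.129.42.99


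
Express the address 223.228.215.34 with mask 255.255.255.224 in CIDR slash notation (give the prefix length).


Binary: 11111111.11111111.11111111.11100000
Count leading 1s
Prefix: /27


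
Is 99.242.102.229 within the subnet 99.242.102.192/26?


Subnet network: 99.242.102.192
Test IP AND mask: 99.242.102.192
Yes, 99.242.102.229 is in 99.242.102.192/26


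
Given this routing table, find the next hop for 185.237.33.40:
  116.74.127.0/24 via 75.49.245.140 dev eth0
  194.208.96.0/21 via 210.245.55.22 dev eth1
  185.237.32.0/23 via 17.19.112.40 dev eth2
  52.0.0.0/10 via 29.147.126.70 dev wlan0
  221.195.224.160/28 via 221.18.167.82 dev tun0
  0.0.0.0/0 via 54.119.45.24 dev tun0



Longest prefix match for 185.237.33.40:
  /24 116.74.127.0: no
  /21 194.208.96.0: no
  /23 185.237.32.0: MATCH
  /10 52.0.0.0: no
  /28 221.195.224.160: no
  /0 0.0.0.0: MATCH
Selected: next-hop 17.19.112.40 via eth2 (matched /23)


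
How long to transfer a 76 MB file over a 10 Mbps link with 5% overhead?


Effective throughput = 10 * (1 - 5/100) = 9.5 Mbps
File size in Mb = 76 * 8 = 608 Mb
Time = 608 / 9.5
Time = 64 seconds


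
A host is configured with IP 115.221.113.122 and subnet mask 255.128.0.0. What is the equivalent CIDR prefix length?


Binary: 11111111.10000000.00000000.00000000
Count leading 1s
Prefix: /9


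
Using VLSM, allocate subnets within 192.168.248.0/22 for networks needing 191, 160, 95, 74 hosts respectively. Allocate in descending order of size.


191 hosts -> /24 (254 usable): 192.168.248.0/24
160 hosts -> /24 (254 usable): 192.168.249.0/24
95 hosts -> /25 (126 usable): 192.168.250.0/25
74 hosts -> /25 (126 usable): 192.168.250.128/25
Allocation: 192.168.248.0/24 (191 hosts, 254 usable); 192.168.249.0/24 (160 hosts, 254 usable); 192.168.250.0/25 (95 hosts, 126 usable); 192.168.250.128/25 (74 hosts, 126 usable)


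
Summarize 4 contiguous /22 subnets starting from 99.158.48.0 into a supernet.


Original prefix: /22
Number of subnets: 4 = 2^2
New prefix = 22 - 2 = 20
Supernet: 99.158.48.0/20


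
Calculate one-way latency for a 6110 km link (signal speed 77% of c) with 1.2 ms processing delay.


Speed = 0.77 * 3e5 km/s = 231000 km/s
Propagation delay = 6110 / 231000 = 0.0265 s = 26.4502 ms
Processing delay = 1.2 ms
Total one-way latency = 27.6502 ms


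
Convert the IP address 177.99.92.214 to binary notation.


177 = 10110001
99 = 01100011
92 = 01011100
214 = 11010110
Binary: 10110001.01100011.01011100.11010110


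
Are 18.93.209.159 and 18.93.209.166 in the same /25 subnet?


Mask: 255.255.255.128
18.93.209.159 AND mask = 18.93.209.128
18.93.209.166 AND mask = 18.93.209.128
Yes, same subnet (18.93.209.128)


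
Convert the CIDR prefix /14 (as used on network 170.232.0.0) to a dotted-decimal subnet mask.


/14 means 14 network bits, 18 host bits
Binary: 11111111111111000000000000000000
Mask: 255.252.0.0


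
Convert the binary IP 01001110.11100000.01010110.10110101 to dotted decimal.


01001110 = 78
11100000 = 224
01010110 = 86
10110101 = 181
IP: 78.224.86.181


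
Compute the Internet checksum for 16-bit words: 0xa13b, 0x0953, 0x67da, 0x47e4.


Sum all words (with carry folding):
+ 0xa13b = 0xa13b
+ 0x0953 = 0xaa8e
+ 0x67da = 0x1269
+ 0x47e4 = 0x5a4d
One's complement: ~0x5a4d
Checksum = 0xa5b2


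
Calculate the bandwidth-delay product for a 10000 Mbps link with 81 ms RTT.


BDP = bandwidth * RTT
= 10000 Mbps * 81 ms
= 10000 * 1e6 * 81 / 1000 bits
= 810000000 bits
= 101250000 bytes
= 98876.9531 KB
BDP = 810000000 bits (101250000 bytes)


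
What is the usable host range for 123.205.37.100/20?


Network: 123.205.32.0
Broadcast: 123.205.47.255
First usable = network + 1
Last usable = broadcast - 1
Range: 123.205.32.1 to 123.205.47.254


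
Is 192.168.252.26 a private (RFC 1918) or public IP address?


RFC 1918 private ranges:
  10.0.0.0/8 (10.0.0.0 - 10.255.255.255)
  172.16.0.0/12 (172.16.0.0 - 172.31.255.255)
  192.168.0.0/16 (192.168.0.0 - 192.168.255.255)
Private (in 192.168.0.0/16)


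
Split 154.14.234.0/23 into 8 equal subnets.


New prefix = 23 + 3 = 26
Each subnet has 64 addresses
  154.14.234.0/26
  154.14.234.64/26
  154.14.234.128/26
  154.14.234.192/26
  154.14.235.0/26
  154.14.235.64/26
  154.14.235.128/26
  154.14.235.192/26
Subnets: 154.14.234.0/26, 154.14.234.64/26, 154.14.234.128/26, 154.14.234.192/26, 154.14.235.0/26, 154.14.235.64/26, 154.14.235.128/26, 154.14.235.192/26


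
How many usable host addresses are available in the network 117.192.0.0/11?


Host bits = 32 - 11 = 21
Total addresses = 2^21 = 2097152
Usable = total - 2 (network and broadcast)
Usable hosts: 2097150


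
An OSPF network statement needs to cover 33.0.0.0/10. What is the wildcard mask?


Subnet mask: 255.192.0.0
Wildcard = 255.255.255.255 - subnet mask
255 - 255 = 0
255 - 192 = 63
255 - 0 = 255
255 - 0 = 255
Wildcard: 0.63.255.255


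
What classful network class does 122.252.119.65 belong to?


First octet: 122
Binary: 01111010
0xxxxxxx -> Class A (1-126)
Class A, default mask 255.0.0.0 (/8)


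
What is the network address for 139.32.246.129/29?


IP:   10001011.00100000.11110110.10000001
Mask: 11111111.11111111.11111111.11111000
AND operation:
Net:  10001011.00100000.11110110.10000000
Network: 139.32.246.128/29


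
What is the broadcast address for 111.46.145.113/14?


Network: 111.44.0.0/14
Host bits = 18
Set all host bits to 1:
Broadcast: 111.47.255.255


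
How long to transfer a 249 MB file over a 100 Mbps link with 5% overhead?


Effective throughput = 100 * (1 - 5/100) = 95 Mbps
File size in Mb = 249 * 8 = 1992 Mb
Time = 1992 / 95
Time = 20.9684 seconds


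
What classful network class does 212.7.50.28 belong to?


First octet: 212
Binary: 11010100
110xxxxx -> Class C (192-223)
Class C, default mask 255.255.255.0 (/24)


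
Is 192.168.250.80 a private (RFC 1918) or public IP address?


RFC 1918 private ranges:
  10.0.0.0/8 (10.0.0.0 - 10.255.255.255)
  172.16.0.0/12 (172.16.0.0 - 172.31.255.255)
  192.168.0.0/16 (192.168.0.0 - 192.168.255.255)
Private (in 192.168.0.0/16)


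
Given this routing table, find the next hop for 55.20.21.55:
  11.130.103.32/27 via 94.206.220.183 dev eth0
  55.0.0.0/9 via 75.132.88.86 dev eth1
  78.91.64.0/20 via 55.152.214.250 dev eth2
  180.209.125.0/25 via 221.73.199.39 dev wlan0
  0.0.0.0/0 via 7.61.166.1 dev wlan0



Longest prefix match for 55.20.21.55:
  /27 11.130.103.32: no
  /9 55.0.0.0: MATCH
  /20 78.91.64.0: no
  /25 180.209.125.0: no
  /0 0.0.0.0: MATCH
Selected: next-hop 75.132.88.86 via eth1 (matched /9)


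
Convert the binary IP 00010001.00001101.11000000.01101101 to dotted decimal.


00010001 = 17
00001101 = 13
11000000 = 192
01101101 = 109
IP: 17.13.192.109


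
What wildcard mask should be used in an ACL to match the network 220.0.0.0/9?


Subnet mask: 255.128.0.0
Wildcard = 255.255.255.255 - subnet mask
255 - 255 = 0
255 - 128 = 127
255 - 0 = 255
255 - 0 = 255
Wildcard: 0.127.255.255


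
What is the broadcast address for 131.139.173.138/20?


Network: 131.139.160.0/20
Host bits = 12
Set all host bits to 1:
Broadcast: 131.139.175.255


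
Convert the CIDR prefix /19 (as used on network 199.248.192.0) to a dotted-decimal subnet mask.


/19 means 19 network bits, 13 host bits
Binary: 11111111111111111110000000000000
Mask: 255.255.224.0


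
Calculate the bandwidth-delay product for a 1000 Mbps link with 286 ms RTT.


BDP = bandwidth * RTT
= 1000 Mbps * 286 ms
= 1000 * 1e6 * 286 / 1000 bits
= 286000000 bits
= 35750000 bytes
= 34912.1094 KB
BDP = 286000000 bits (35750000 bytes)


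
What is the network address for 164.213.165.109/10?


IP:   10100100.11010101.10100101.01101101
Mask: 11111111.11000000.00000000.00000000
AND operation:
Net:  10100100.11000000.00000000.00000000
Network: 164.192.0.0/10


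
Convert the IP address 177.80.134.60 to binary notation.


177 = 10110001
80 = 01010000
134 = 10000110
60 = 00111100
Binary: 10110001.01010000.10000110.00111100


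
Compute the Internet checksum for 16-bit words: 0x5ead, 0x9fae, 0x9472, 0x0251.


Sum all words (with carry folding):
+ 0x5ead = 0x5ead
+ 0x9fae = 0xfe5b
+ 0x9472 = 0x92ce
+ 0x0251 = 0x951f
One's complement: ~0x951f
Checksum = 0x6ae0


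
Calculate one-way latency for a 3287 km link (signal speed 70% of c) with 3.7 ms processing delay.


Speed = 0.7 * 3e5 km/s = 210000 km/s
Propagation delay = 3287 / 210000 = 0.0157 s = 15.6524 ms
Processing delay = 3.7 ms
Total one-way latency = 19.3524 ms


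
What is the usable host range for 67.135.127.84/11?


Network: 67.128.0.0
Broadcast: 67.159.255.255
First usable = network + 1
Last usable = broadcast - 1
Range: 67.128.0.1 to 67.159.255.254


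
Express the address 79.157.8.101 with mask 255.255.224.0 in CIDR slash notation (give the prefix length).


Binary: 11111111.11111111.11100000.00000000
Count leading 1s
Prefix: /19


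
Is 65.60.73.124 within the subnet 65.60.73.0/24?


Subnet network: 65.60.73.0
Test IP AND mask: 65.60.73.0
Yes, 65.60.73.124 is in 65.60.73.0/24


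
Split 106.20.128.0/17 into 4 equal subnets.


New prefix = 17 + 2 = 19
Each subnet has 8192 addresses
  106.20.128.0/19
  106.20.160.0/19
  106.20.192.0/19
  106.20.224.0/19
Subnets: 106.20.128.0/19, 106.20.160.0/19, 106.20.192.0/19, 106.20.224.0/19


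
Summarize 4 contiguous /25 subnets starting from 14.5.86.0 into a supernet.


Original prefix: /25
Number of subnets: 4 = 2^2
New prefix = 25 - 2 = 23
Supernet: 14.5.86.0/23


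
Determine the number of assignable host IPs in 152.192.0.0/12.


Host bits = 32 - 12 = 20
Total addresses = 2^20 = 1048576
Usable = total - 2 (network and broadcast)
Usable hosts: 1048574


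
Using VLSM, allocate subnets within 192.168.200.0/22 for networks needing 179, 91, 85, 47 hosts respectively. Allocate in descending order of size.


179 hosts -> /24 (254 usable): 192.168.200.0/24
91 hosts -> /25 (126 usable): 192.168.201.0/25
85 hosts -> /25 (126 usable): 192.168.201.128/25
47 hosts -> /26 (62 usable): 192.168.202.0/26
Allocation: 192.168.200.0/24 (179 hosts, 254 usable); 192.168.201.0/25 (91 hosts, 126 usable); 192.168.201.128/25 (85 hosts, 126 usable); 192.168.202.0/26 (47 hosts, 62 usable)


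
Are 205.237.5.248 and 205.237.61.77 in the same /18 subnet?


Mask: 255.255.192.0
205.237.5.248 AND mask = 205.237.0.0
205.237.61.77 AND mask = 205.237.0.0
Yes, same subnet (205.237.0.0)


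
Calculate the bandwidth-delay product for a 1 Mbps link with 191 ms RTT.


BDP = bandwidth * RTT
= 1 Mbps * 191 ms
= 1 * 1e6 * 191 / 1000 bits
= 191000 bits
= 23875 bytes
= 23.3154 KB
BDP = 191000 bits (23875 bytes)


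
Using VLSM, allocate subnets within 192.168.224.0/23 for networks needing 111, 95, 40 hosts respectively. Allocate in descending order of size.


111 hosts -> /25 (126 usable): 192.168.224.0/25
95 hosts -> /25 (126 usable): 192.168.224.128/25
40 hosts -> /26 (62 usable): 192.168.225.0/26
Allocation: 192.168.224.0/25 (111 hosts, 126 usable); 192.168.224.128/25 (95 hosts, 126 usable); 192.168.225.0/26 (40 hosts, 62 usable)


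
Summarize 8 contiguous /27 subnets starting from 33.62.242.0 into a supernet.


Original prefix: /27
Number of subnets: 8 = 2^3
New prefix = 27 - 3 = 24
Supernet: 33.62.242.0/24


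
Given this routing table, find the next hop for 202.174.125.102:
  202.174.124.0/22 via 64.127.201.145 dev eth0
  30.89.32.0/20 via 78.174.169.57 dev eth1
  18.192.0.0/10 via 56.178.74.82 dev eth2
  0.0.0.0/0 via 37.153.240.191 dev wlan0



Longest prefix match for 202.174.125.102:
  /22 202.174.124.0: MATCH
  /20 30.89.32.0: no
  /10 18.192.0.0: no
  /0 0.0.0.0: MATCH
Selected: next-hop 64.127.201.145 via eth0 (matched /22)


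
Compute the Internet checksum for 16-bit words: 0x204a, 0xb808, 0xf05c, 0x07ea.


Sum all words (with carry folding):
+ 0x204a = 0x204a
+ 0xb808 = 0xd852
+ 0xf05c = 0xc8af
+ 0x07ea = 0xd099
One's complement: ~0xd099
Checksum = 0x2f66


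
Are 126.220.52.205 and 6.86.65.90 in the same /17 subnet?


Mask: 255.255.128.0
126.220.52.205 AND mask = 126.220.0.0
6.86.65.90 AND mask = 6.86.0.0
No, different subnets (126.220.0.0 vs 6.86.0.0)


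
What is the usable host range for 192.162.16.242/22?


Network: 192.162.16.0
Broadcast: 192.162.19.255
First usable = network + 1
Last usable = broadcast - 1
Range: 192.162.16.1 to 192.162.19.254


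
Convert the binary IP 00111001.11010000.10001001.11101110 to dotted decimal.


00111001 = 57
11010000 = 208
10001001 = 137
11101110 = 238
IP: 57.208.137.238


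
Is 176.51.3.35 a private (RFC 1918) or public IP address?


RFC 1918 private ranges:
  10.0.0.0/8 (10.0.0.0 - 10.255.255.255)
  172.16.0.0/12 (172.16.0.0 - 172.31.255.255)
  192.168.0.0/16 (192.168.0.0 - 192.168.255.255)
Public (not in any RFC 1918 range)


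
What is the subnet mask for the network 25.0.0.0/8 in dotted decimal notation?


/8 means 8 network bits, 24 host bits
Binary: 11111111000000000000000000000000
Mask: 255.0.0.0


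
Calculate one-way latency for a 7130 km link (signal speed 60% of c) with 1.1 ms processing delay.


Speed = 0.6 * 3e5 km/s = 180000 km/s
Propagation delay = 7130 / 180000 = 0.0396 s = 39.6111 ms
Processing delay = 1.1 ms
Total one-way latency = 40.7111 ms


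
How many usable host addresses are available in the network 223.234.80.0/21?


Host bits = 32 - 21 = 11
Total addresses = 2^11 = 2048
Usable = total - 2 (network and broadcast)
Usable hosts: 2046


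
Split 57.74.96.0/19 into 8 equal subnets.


New prefix = 19 + 3 = 22
Each subnet has 1024 addresses
  57.74.96.0/22
  57.74.100.0/22
  57.74.104.0/22
  57.74.108.0/22
  57.74.112.0/22
  57.74.116.0/22
  57.74.120.0/22
  57.74.124.0/22
Subnets: 57.74.96.0/22, 57.74.100.0/22, 57.74.104.0/22, 57.74.108.0/22, 57.74.112.0/22, 57.74.116.0/22, 57.74.120.0/22, 57.74.124.0/22


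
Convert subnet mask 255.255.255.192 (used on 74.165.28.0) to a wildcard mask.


Subnet mask: 255.255.255.192
Wildcard = 255.255.255.255 - subnet mask
255 - 255 = 0
255 - 255 = 0
255 - 255 = 0
255 - 192 = 63
Wildcard: 0.0.0.63


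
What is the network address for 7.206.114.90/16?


IP:   00000111.11001110.01110010.01011010
Mask: 11111111.11111111.00000000.00000000
AND operation:
Net:  00000111.11001110.00000000.00000000
Network: 7.206.0.0/16


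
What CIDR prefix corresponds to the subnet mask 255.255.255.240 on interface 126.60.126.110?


Binary: 11111111.11111111.11111111.11110000
Count leading 1s
Prefix: /28


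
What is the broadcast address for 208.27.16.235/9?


Network: 208.0.0.0/9
Host bits = 23
Set all host bits to 1:
Broadcast: 208.127.255.255


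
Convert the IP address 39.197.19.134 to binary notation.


39 = 00100111
197 = 11000101
19 = 00010011
134 = 10000110
Binary: 00100111.11000101.00010011.10000110


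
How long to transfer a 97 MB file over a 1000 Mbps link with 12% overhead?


Effective throughput = 1000 * (1 - 12/100) = 880 Mbps
File size in Mb = 97 * 8 = 776 Mb
Time = 776 / 880
Time = 0.8818 seconds


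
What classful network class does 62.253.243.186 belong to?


First octet: 62
Binary: 00111110
0xxxxxxx -> Class A (1-126)
Class A, default mask 255.0.0.0 (/8)


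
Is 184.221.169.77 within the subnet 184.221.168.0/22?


Subnet network: 184.221.168.0
Test IP AND mask: 184.221.168.0
Yes, 184.221.169.77 is in 184.221.168.0/22


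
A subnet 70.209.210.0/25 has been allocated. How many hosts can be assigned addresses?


Host bits = 32 - 25 = 7
Total addresses = 2^7 = 128
Usable = total - 2 (network and broadcast)
Usable hosts: 126


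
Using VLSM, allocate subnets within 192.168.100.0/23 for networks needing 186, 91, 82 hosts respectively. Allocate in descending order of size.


186 hosts -> /24 (254 usable): 192.168.100.0/24
91 hosts -> /25 (126 usable): 192.168.101.0/25
82 hosts -> /25 (126 usable): 192.168.101.128/25
Allocation: 192.168.100.0/24 (186 hosts, 254 usable); 192.168.101.0/25 (91 hosts, 126 usable); 192.168.101.128/25 (82 hosts, 126 usable)


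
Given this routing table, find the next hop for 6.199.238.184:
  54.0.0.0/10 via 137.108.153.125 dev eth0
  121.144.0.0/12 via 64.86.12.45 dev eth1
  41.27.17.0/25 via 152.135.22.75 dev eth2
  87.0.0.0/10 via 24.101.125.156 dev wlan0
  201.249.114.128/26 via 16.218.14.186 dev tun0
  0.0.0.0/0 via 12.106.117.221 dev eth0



Longest prefix match for 6.199.238.184:
  /10 54.0.0.0: no
  /12 121.144.0.0: no
  /25 41.27.17.0: no
  /10 87.0.0.0: no
  /26 201.249.114.128: no
  /0 0.0.0.0: MATCH
Selected: next-hop 12.106.117.221 via eth0 (matched /0)


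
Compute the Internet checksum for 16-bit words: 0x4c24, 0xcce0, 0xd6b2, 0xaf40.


Sum all words (with carry folding):
+ 0x4c24 = 0x4c24
+ 0xcce0 = 0x1905
+ 0xd6b2 = 0xefb7
+ 0xaf40 = 0x9ef8
One's complement: ~0x9ef8
Checksum = 0x6107


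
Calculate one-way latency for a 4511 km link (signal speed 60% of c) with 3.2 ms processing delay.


Speed = 0.6 * 3e5 km/s = 180000 km/s
Propagation delay = 4511 / 180000 = 0.0251 s = 25.0611 ms
Processing delay = 3.2 ms
Total one-way latency = 28.2611 ms


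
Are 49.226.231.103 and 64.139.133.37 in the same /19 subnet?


Mask: 255.255.224.0
49.226.231.103 AND mask = 49.226.224.0
64.139.133.37 AND mask = 64.139.128.0
No, different subnets (49.226.224.0 vs 64.139.128.0)


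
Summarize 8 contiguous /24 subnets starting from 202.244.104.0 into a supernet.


Original prefix: /24
Number of subnets: 8 = 2^3
New prefix = 24 - 3 = 21
Supernet: 202.244.104.0/21


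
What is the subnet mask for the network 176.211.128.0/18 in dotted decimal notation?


/18 means 18 network bits, 14 host bits
Binary: 11111111111111111100000000000000
Mask: 255.255.192.0


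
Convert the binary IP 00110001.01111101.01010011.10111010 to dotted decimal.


00110001 = 49
01111101 = 125
01010011 = 83
10111010 = 186
IP: 49.125.83.186


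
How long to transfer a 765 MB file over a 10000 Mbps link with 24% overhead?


Effective throughput = 10000 * (1 - 24/100) = 7600 Mbps
File size in Mb = 765 * 8 = 6120 Mb
Time = 6120 / 7600
Time = 0.8053 seconds


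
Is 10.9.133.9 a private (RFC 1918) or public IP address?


RFC 1918 private ranges:
  10.0.0.0/8 (10.0.0.0 - 10.255.255.255)
  172.16.0.0/12 (172.16.0.0 - 172.31.255.255)
  192.168.0.0/16 (192.168.0.0 - 192.168.255.255)
Private (in 10.0.0.0/8)


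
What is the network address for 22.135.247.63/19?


IP:   00010110.10000111.11110111.00111111
Mask: 11111111.11111111.11100000.00000000
AND operation:
Net:  00010110.10000111.11100000.00000000
Network: 22.135.224.0/19


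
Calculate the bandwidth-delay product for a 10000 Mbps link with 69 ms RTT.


BDP = bandwidth * RTT
= 10000 Mbps * 69 ms
= 10000 * 1e6 * 69 / 1000 bits
= 690000000 bits
= 86250000 bytes
= 84228.5156 KB
BDP = 690000000 bits (86250000 bytes)


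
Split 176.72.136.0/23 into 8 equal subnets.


New prefix = 23 + 3 = 26
Each subnet has 64 addresses
  176.72.136.0/26
  176.72.136.64/26
  176.72.136.128/26
  176.72.136.192/26
  176.72.137.0/26
  176.72.137.64/26
  176.72.137.128/26
  176.72.137.192/26
Subnets: 176.72.136.0/26, 176.72.136.64/26, 176.72.136.128/26, 176.72.136.192/26, 176.72.137.0/26, 176.72.137.64/26, 176.72.137.128/26, 176.72.137.192/26


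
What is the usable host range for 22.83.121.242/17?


Network: 22.83.0.0
Broadcast: 22.83.127.255
First usable = network + 1
Last usable = broadcast - 1
Range: 22.83.0.1 to 22.83.127.254


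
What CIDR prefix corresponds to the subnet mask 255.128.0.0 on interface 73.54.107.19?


Binary: 11111111.10000000.00000000.00000000
Count leading 1s
Prefix: /9


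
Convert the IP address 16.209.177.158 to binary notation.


16 = 00010000
209 = 11010001
177 = 10110001
158 = 10011110
Binary: 00010000.11010001.10110001.10011110


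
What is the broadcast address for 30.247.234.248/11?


Network: 30.224.0.0/11
Host bits = 21
Set all host bits to 1:
Broadcast: 30.255.255.255


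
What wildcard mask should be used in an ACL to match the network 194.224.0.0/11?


Subnet mask: 255.224.0.0
Wildcard = 255.255.255.255 - subnet mask
255 - 255 = 0
255 - 224 = 31
255 - 0 = 255
255 - 0 = 255
Wildcard: 0.31.255.255


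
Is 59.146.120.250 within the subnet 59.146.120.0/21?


Subnet network: 59.146.120.0
Test IP AND mask: 59.146.120.0
Yes, 59.146.120.250 is in 59.146.120.0/21


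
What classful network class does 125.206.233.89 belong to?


First octet: 125
Binary: 01111101
0xxxxxxx -> Class A (1-126)
Class A, default mask 255.0.0.0 (/8)


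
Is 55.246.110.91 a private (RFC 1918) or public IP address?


RFC 1918 private ranges:
  10.0.0.0/8 (10.0.0.0 - 10.255.255.255)
  172.16.0.0/12 (172.16.0.0 - 172.31.255.255)
  192.168.0.0/16 (192.168.0.0 - 192.168.255.255)
Public (not in any RFC 1918 range)


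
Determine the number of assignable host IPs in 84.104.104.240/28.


Host bits = 32 - 28 = 4
Total addresses = 2^4 = 16
Usable = total - 2 (network and broadcast)
Usable hosts: 14


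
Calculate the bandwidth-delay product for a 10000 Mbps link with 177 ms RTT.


BDP = bandwidth * RTT
= 10000 Mbps * 177 ms
= 10000 * 1e6 * 177 / 1000 bits
= 1770000000 bits
= 221250000 bytes
= 216064.4531 KB
BDP = 1770000000 bits (221250000 bytes)


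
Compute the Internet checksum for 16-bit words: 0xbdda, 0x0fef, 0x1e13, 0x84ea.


Sum all words (with carry folding):
+ 0xbdda = 0xbdda
+ 0x0fef = 0xcdc9
+ 0x1e13 = 0xebdc
+ 0x84ea = 0x70c7
One's complement: ~0x70c7
Checksum = 0x8f38


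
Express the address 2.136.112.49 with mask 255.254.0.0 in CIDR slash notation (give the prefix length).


Binary: 11111111.11111110.00000000.00000000
Count leading 1s
Prefix: /15


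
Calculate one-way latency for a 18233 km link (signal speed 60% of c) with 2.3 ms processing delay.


Speed = 0.6 * 3e5 km/s = 180000 km/s
Propagation delay = 18233 / 180000 = 0.1013 s = 101.2944 ms
Processing delay = 2.3 ms
Total one-way latency = 103.5944 ms


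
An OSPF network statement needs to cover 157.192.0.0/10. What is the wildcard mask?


Subnet mask: 255.192.0.0
Wildcard = 255.255.255.255 - subnet mask
255 - 255 = 0
255 - 192 = 63
255 - 0 = 255
255 - 0 = 255
Wildcard: 0.63.255.255


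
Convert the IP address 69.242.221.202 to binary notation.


69 = 01000101
242 = 11110010
221 = 11011101
202 = 11001010
Binary: 01000101.11110010.11011101.11001010


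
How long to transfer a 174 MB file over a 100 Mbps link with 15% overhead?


Effective throughput = 100 * (1 - 15/100) = 85 Mbps
File size in Mb = 174 * 8 = 1392 Mb
Time = 1392 / 85
Time = 16.3765 seconds


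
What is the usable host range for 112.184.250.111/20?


Network: 112.184.240.0
Broadcast: 112.184.255.255
First usable = network + 1
Last usable = broadcast - 1
Range: 112.184.240.1 to 112.184.255.254


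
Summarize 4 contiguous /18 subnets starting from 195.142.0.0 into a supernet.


Original prefix: /18
Number of subnets: 4 = 2^2
New prefix = 18 - 2 = 16
Supernet: 195.142.0.0/16


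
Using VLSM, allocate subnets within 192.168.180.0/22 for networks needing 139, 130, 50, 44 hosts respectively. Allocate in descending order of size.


139 hosts -> /24 (254 usable): 192.168.180.0/24
130 hosts -> /24 (254 usable): 192.168.181.0/24
50 hosts -> /26 (62 usable): 192.168.182.0/26
44 hosts -> /26 (62 usable): 192.168.182.64/26
Allocation: 192.168.180.0/24 (139 hosts, 254 usable); 192.168.181.0/24 (130 hosts, 254 usable); 192.168.182.0/26 (50 hosts, 62 usable); 192.168.182.64/26 (44 hosts, 62 usable)


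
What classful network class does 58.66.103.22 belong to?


First octet: 58
Binary: 00111010
0xxxxxxx -> Class A (1-126)
Class A, default mask 255.0.0.0 (/8)


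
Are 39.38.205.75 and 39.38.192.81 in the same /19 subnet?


Mask: 255.255.224.0
39.38.205.75 AND mask = 39.38.192.0
39.38.192.81 AND mask = 39.38.192.0
Yes, same subnet (39.38.192.0)


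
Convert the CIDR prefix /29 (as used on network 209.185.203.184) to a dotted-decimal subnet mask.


/29 means 29 network bits, 3 host bits
Binary: 11111111111111111111111111111000
Mask: 255.255.255.248


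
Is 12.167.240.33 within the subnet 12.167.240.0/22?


Subnet network: 12.167.240.0
Test IP AND mask: 12.167.240.0
Yes, 12.167.240.33 is in 12.167.240.0/22


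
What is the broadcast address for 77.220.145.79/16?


Network: 77.220.0.0/16
Host bits = 16
Set all host bits to 1:
Broadcast: 77.220.255.255


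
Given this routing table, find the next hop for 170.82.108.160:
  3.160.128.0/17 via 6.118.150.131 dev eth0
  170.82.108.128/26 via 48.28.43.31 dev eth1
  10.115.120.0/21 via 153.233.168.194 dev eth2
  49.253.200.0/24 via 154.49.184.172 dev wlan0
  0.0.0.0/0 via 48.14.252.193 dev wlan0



Longest prefix match for 170.82.108.160:
  /17 3.160.128.0: no
  /26 170.82.108.128: MATCH
  /21 10.115.120.0: no
  /24 49.253.200.0: no
  /0 0.0.0.0: MATCH
Selected: next-hop 48.28.43.31 via eth1 (matched /26)


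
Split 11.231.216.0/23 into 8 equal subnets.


New prefix = 23 + 3 = 26
Each subnet has 64 addresses
  11.231.216.0/26
  11.231.216.64/26
  11.231.216.128/26
  11.231.216.192/26
  11.231.217.0/26
  11.231.217.64/26
  11.231.217.128/26
  11.231.217.192/26
Subnets: 11.231.216.0/26, 11.231.216.64/26, 11.231.216.128/26, 11.231.216.192/26, 11.231.217.0/26, 11.231.217.64/26, 11.231.217.128/26, 11.231.217.192/26


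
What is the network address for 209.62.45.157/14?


IP:   11010001.00111110.00101101.10011101
Mask: 11111111.11111100.00000000.00000000
AND operation:
Net:  11010001.00111100.00000000.00000000
Network: 209.60.0.0/14


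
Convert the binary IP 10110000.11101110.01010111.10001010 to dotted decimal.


10110000 = 176
11101110 = 238
01010111 = 87
10001010 = 138
IP: 176.238.87.138


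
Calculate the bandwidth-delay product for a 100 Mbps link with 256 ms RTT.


BDP = bandwidth * RTT
= 100 Mbps * 256 ms
= 100 * 1e6 * 256 / 1000 bits
= 25600000 bits
= 3200000 bytes
= 3125 KB
BDP = 25600000 bits (3200000 bytes)


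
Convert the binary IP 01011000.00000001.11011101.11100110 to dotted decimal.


01011000 = 88
00000001 = 1
11011101 = 221
11100110 = 230
IP: 88.1.221.230


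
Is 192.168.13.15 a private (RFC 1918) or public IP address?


RFC 1918 private ranges:
  10.0.0.0/8 (10.0.0.0 - 10.255.255.255)
  172.16.0.0/12 (172.16.0.0 - 172.31.255.255)
  192.168.0.0/16 (192.168.0.0 - 192.168.255.255)
Private (in 192.168.0.0/16)


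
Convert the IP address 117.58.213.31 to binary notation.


117 = 01110101
58 = 00111010
213 = 11010101
31 = 00011111
Binary: 01110101.00111010.11010101.00011111


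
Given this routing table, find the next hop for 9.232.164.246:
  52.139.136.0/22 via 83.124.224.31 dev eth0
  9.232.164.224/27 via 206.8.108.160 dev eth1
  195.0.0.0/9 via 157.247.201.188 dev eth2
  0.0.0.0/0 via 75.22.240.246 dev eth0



Longest prefix match for 9.232.164.246:
  /22 52.139.136.0: no
  /27 9.232.164.224: MATCH
  /9 195.0.0.0: no
  /0 0.0.0.0: MATCH
Selected: next-hop 206.8.108.160 via eth1 (matched /27)


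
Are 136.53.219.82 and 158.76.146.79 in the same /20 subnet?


Mask: 255.255.240.0
136.53.219.82 AND mask = 136.53.208.0
158.76.146.79 AND mask = 158.76.144.0
No, different subnets (136.53.208.0 vs 158.76.144.0)


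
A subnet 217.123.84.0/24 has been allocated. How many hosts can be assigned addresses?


Host bits = 32 - 24 = 8
Total addresses = 2^8 = 256
Usable = total - 2 (network and broadcast)
Usable hosts: 254


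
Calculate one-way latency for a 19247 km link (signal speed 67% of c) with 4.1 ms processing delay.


Speed = 0.67 * 3e5 km/s = 201000 km/s
Propagation delay = 19247 / 201000 = 0.0958 s = 95.7562 ms
Processing delay = 4.1 ms
Total one-way latency = 99.8562 ms


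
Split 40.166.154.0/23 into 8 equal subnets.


New prefix = 23 + 3 = 26
Each subnet has 64 addresses
  40.166.154.0/26
  40.166.154.64/26
  40.166.154.128/26
  40.166.154.192/26
  40.166.155.0/26
  40.166.155.64/26
  40.166.155.128/26
  40.166.155.192/26
Subnets: 40.166.154.0/26, 40.166.154.64/26, 40.166.154.128/26, 40.166.154.192/26, 40.166.155.0/26, 40.166.155.64/26, 40.166.155.128/26, 40.166.155.192/26


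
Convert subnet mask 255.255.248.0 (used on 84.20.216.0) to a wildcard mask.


Subnet mask: 255.255.248.0
Wildcard = 255.255.255.255 - subnet mask
255 - 255 = 0
255 - 255 = 0
255 - 248 = 7
255 - 0 = 255
Wildcard: 0.0.7.255


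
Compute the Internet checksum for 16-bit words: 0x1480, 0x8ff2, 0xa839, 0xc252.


Sum all words (with carry folding):
+ 0x1480 = 0x1480
+ 0x8ff2 = 0xa472
+ 0xa839 = 0x4cac
+ 0xc252 = 0x0eff
One's complement: ~0x0eff
Checksum = 0xf100


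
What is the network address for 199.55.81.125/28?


IP:   11000111.00110111.01010001.01111101
Mask: 11111111.11111111.11111111.11110000
AND operation:
Net:  11000111.00110111.01010001.01110000
Network: 199.55.81.112/28


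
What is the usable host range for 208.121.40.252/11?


Network: 208.96.0.0
Broadcast: 208.127.255.255
First usable = network + 1
Last usable = broadcast - 1
Range: 208.96.0.1 to 208.127.255.254


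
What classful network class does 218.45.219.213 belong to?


First octet: 218
Binary: 11011010
110xxxxx -> Class C (192-223)
Class C, default mask 255.255.255.0 (/24)


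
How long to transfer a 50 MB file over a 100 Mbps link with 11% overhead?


Effective throughput = 100 * (1 - 11/100) = 89 Mbps
File size in Mb = 50 * 8 = 400 Mb
Time = 400 / 89
Time = 4.4944 seconds


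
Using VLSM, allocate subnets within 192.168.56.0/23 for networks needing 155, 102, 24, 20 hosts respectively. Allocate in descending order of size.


155 hosts -> /24 (254 usable): 192.168.56.0/24
102 hosts -> /25 (126 usable): 192.168.57.0/25
24 hosts -> /27 (30 usable): 192.168.57.128/27
20 hosts -> /27 (30 usable): 192.168.57.160/27
Allocation: 192.168.56.0/24 (155 hosts, 254 usable); 192.168.57.0/25 (102 hosts, 126 usable); 192.168.57.128/27 (24 hosts, 30 usable); 192.168.57.160/27 (20 hosts, 30 usable)


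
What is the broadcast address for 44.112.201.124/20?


Network: 44.112.192.0/20
Host bits = 12
Set all host bits to 1:
Broadcast: 44.112.207.255


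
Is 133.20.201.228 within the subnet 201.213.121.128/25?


Subnet network: 201.213.121.128
Test IP AND mask: 133.20.201.128
No, 133.20.201.228 is not in 201.213.121.128/25


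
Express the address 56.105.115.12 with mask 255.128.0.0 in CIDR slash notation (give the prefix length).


Binary: 11111111.10000000.00000000.00000000
Count leading 1s
Prefix: /9


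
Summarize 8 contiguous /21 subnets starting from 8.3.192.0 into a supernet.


Original prefix: /21
Number of subnets: 8 = 2^3
New prefix = 21 - 3 = 18
Supernet: 8.3.192.0/18


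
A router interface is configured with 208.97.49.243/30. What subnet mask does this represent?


/30 means 30 network bits, 2 host bits
Binary: 11111111111111111111111111111100
Mask: 255.255.255.252


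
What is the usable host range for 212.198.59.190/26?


Network: 212.198.59.128
Broadcast: 212.198.59.191
First usable = network + 1
Last usable = broadcast - 1
Range: 212.198.59.129 to 212.198.59.190


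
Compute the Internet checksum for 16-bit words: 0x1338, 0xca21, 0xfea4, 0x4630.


Sum all words (with carry folding):
+ 0x1338 = 0x1338
+ 0xca21 = 0xdd59
+ 0xfea4 = 0xdbfe
+ 0x4630 = 0x222f
One's complement: ~0x222f
Checksum = 0xddd0


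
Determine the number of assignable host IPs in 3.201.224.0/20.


Host bits = 32 - 20 = 12
Total addresses = 2^12 = 4096
Usable = total - 2 (network and broadcast)
Usable hosts: 4094


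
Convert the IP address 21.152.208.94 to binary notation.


21 = 00010101
152 = 10011000
208 = 11010000
94 = 01011110
Binary: 00010101.10011000.11010000.01011110


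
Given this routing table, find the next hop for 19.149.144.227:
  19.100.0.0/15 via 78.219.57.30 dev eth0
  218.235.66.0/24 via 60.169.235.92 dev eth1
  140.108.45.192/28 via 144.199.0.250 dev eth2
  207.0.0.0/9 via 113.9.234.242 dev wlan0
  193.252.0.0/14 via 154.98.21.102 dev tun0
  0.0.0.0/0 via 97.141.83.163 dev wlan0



Longest prefix match for 19.149.144.227:
  /15 19.100.0.0: no
  /24 218.235.66.0: no
  /28 140.108.45.192: no
  /9 207.0.0.0: no
  /14 193.252.0.0: no
  /0 0.0.0.0: MATCH
Selected: next-hop 97.141.83.163 via wlan0 (matched /0)


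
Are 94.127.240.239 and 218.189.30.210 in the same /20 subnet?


Mask: 255.255.240.0
94.127.240.239 AND mask = 94.127.240.0
218.189.30.210 AND mask = 218.189.16.0
No, different subnets (94.127.240.0 vs 218.189.16.0)


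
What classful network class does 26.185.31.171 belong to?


First octet: 26
Binary: 00011010
0xxxxxxx -> Class A (1-126)
Class A, default mask 255.0.0.0 (/8)


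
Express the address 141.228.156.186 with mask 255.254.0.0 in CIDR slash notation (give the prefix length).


Binary: 11111111.11111110.00000000.00000000
Count leading 1s
Prefix: /15


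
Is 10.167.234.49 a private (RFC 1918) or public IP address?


RFC 1918 private ranges:
  10.0.0.0/8 (10.0.0.0 - 10.255.255.255)
  172.16.0.0/12 (172.16.0.0 - 172.31.255.255)
  192.168.0.0/16 (192.168.0.0 - 192.168.255.255)
Private (in 10.0.0.0/8)


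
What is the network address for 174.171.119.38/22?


IP:   10101110.10101011.01110111.00100110
Mask: 11111111.11111111.11111100.00000000
AND operation:
Net:  10101110.10101011.01110100.00000000
Network: 174.171.116.0/22


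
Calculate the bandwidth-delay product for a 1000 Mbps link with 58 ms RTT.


BDP = bandwidth * RTT
= 1000 Mbps * 58 ms
= 1000 * 1e6 * 58 / 1000 bits
= 58000000 bits
= 7250000 bytes
= 7080.0781 KB
BDP = 58000000 bits (7250000 bytes)


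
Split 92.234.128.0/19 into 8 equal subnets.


New prefix = 19 + 3 = 22
Each subnet has 1024 addresses
  92.234.128.0/22
  92.234.132.0/22
  92.234.136.0/22
  92.234.140.0/22
  92.234.144.0/22
  92.234.148.0/22
  92.234.152.0/22
  92.234.156.0/22
Subnets: 92.234.128.0/22, 92.234.132.0/22, 92.234.136.0/22, 92.234.140.0/22, 92.234.144.0/22, 92.234.148.0/22, 92.234.152.0/22, 92.234.156.0/22


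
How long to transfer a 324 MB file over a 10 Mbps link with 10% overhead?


Effective throughput = 10 * (1 - 10/100) = 9 Mbps
File size in Mb = 324 * 8 = 2592 Mb
Time = 2592 / 9
Time = 288 seconds


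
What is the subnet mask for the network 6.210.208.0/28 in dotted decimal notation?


/28 means 28 network bits, 4 host bits
Binary: 11111111111111111111111111110000
Mask: 255.255.255.240


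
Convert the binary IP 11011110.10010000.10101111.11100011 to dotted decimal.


11011110 = 222
10010000 = 144
10101111 = 175
11100011 = 227
IP: 222.144.175.227


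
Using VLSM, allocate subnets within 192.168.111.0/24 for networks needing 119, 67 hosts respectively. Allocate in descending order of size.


119 hosts -> /25 (126 usable): 192.168.111.0/25
67 hosts -> /25 (126 usable): 192.168.111.128/25
Allocation: 192.168.111.0/25 (119 hosts, 126 usable); 192.168.111.128/25 (67 hosts, 126 usable)


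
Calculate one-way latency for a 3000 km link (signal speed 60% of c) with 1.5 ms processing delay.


Speed = 0.6 * 3e5 km/s = 180000 km/s
Propagation delay = 3000 / 180000 = 0.0167 s = 16.6667 ms
Processing delay = 1.5 ms
Total one-way latency = 18.1667 ms


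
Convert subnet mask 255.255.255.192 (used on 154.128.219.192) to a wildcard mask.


Subnet mask: 255.255.255.192
Wildcard = 255.255.255.255 - subnet mask
255 - 255 = 0
255 - 255 = 0
255 - 255 = 0
255 - 192 = 63
Wildcard: 0.0.0.63


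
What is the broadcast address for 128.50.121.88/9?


Network: 128.0.0.0/9
Host bits = 23
Set all host bits to 1:
Broadcast: 128.127.255.255


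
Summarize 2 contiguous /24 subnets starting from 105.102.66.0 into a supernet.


Original prefix: /24
Number of subnets: 2 = 2^1
New prefix = 24 - 1 = 23
Supernet: 105.102.66.0/23


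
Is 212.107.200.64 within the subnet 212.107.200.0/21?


Subnet network: 212.107.200.0
Test IP AND mask: 212.107.200.0
Yes, 212.107.200.64 is in 212.107.200.0/21


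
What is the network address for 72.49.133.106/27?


IP:   01001000.00110001.10000101.01101010
Mask: 11111111.11111111.11111111.11100000
AND operation:
Net:  01001000.00110001.10000101.01100000
Network: 72.49.133.96/27


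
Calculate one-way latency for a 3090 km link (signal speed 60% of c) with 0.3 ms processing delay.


Speed = 0.6 * 3e5 km/s = 180000 km/s
Propagation delay = 3090 / 180000 = 0.0172 s = 17.1667 ms
Processing delay = 0.3 ms
Total one-way latency = 17.4667 ms


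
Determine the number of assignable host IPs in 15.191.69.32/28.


Host bits = 32 - 28 = 4
Total addresses = 2^4 = 16
Usable = total - 2 (network and broadcast)
Usable hosts: 14


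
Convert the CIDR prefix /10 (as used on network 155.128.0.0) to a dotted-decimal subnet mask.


/10 means 10 network bits, 22 host bits
Binary: 11111111110000000000000000000000
Mask: 255.192.0.0


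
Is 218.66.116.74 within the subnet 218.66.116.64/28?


Subnet network: 218.66.116.64
Test IP AND mask: 218.66.116.64
Yes, 218.66.116.74 is in 218.66.116.64/28


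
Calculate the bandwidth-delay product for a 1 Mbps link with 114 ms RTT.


BDP = bandwidth * RTT
= 1 Mbps * 114 ms
= 1 * 1e6 * 114 / 1000 bits
= 114000 bits
= 14250 bytes
= 13.916 KB
BDP = 114000 bits (14250 bytes)


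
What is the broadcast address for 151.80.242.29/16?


Network: 151.80.0.0/16
Host bits = 16
Set all host bits to 1:
Broadcast: 151.80.255.255


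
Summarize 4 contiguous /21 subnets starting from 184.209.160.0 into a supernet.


Original prefix: /21
Number of subnets: 4 = 2^2
New prefix = 21 - 2 = 19
Supernet: 184.209.160.0/19
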